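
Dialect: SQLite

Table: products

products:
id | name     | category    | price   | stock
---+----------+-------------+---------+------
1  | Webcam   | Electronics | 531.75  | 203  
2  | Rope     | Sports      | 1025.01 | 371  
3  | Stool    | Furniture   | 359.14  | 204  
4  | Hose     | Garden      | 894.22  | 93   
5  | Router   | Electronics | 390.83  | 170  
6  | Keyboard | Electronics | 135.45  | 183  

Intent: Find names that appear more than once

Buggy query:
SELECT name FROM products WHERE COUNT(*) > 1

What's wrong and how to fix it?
Bug: COUNT(*) is an aggregate and cannot be used in WHERE

Fix: Group first, then use HAVING for the count condition

Corrected query:
SELECT name FROM products GROUP BY name HAVING COUNT(*) > 1

Result:
(no rows)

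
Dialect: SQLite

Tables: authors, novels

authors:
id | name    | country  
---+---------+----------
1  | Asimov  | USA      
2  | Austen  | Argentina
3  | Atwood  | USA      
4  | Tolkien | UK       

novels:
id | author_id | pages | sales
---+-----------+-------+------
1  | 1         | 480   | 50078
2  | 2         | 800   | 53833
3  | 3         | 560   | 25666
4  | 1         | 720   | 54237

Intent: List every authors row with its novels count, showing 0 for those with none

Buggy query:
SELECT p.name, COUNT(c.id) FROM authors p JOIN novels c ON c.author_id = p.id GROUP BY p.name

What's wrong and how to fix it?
Bug: An inner join excludes parents with zero children

Fix: Use LEFT JOIN so parents without children still appear (COUNT(c.id) gives 0)

Corrected query:
SELECT p.name, COUNT(c.id) FROM authors p LEFT JOIN novels c ON c.author_id = p.id GROUP BY p.name

Result:
name    | COUNT(c.id)
--------+------------
Asimov  | 2          
Atwood  | 1          
Austen  | 1          
Tolkien | 0          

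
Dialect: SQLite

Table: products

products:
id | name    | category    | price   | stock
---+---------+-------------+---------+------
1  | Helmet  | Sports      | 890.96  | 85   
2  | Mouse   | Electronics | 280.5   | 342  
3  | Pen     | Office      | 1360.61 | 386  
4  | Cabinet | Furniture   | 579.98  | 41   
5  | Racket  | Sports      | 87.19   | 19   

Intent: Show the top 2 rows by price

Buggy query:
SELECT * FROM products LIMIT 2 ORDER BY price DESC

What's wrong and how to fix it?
Bug: LIMIT must come after ORDER BY

Fix: Sort with ORDER BY, then apply LIMIT

Corrected query:
SELECT * FROM products ORDER BY price DESC LIMIT 2

Result:
id | name   | category | price   | stock
---+--------+----------+---------+------
3  | Pen    | Office   | 1360.61 | 386  
1  | Helmet | Sports   | 890.96  | 85   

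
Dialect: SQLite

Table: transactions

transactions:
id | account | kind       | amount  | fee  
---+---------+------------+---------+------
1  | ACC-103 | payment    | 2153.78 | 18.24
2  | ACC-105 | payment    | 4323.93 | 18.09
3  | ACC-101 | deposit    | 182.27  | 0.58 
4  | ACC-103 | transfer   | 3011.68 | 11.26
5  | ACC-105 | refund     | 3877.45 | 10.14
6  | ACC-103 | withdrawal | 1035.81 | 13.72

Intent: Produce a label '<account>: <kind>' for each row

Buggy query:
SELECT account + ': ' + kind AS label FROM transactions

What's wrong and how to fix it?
Bug: SQLite uses || for string concatenation; + coerces text to numbers (yielding 0)

Fix: Use the || operator for string concatenation

Corrected query:
SELECT account || ': ' || kind AS label FROM transactions

Result:
label              
-------------------
ACC-103: payment   
ACC-105: payment   
ACC-101: deposit   
ACC-103: transfer  
ACC-105: refund    
ACC-103: withdrawal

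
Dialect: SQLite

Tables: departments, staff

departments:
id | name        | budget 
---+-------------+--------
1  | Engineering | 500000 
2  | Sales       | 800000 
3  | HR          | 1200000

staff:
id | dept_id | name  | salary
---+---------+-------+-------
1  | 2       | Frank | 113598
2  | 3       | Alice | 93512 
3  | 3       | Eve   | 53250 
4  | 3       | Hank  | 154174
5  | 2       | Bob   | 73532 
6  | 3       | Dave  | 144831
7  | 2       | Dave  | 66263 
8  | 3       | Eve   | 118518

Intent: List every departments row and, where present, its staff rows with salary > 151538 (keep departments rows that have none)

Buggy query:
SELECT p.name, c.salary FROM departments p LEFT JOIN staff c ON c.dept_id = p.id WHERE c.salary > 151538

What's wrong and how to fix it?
Bug: A WHERE condition on the right-hand table after LEFT JOIN drops unmatched parents

Fix: Move the right-table condition into the ON clause so unmatched parents are kept

Corrected query:
SELECT p.name, c.salary FROM departments p LEFT JOIN staff c ON c.dept_id = p.id AND c.salary > 151538

Result:
name        | salary
------------+-------
Engineering | NULL  
Sales       | NULL  
HR          | 154174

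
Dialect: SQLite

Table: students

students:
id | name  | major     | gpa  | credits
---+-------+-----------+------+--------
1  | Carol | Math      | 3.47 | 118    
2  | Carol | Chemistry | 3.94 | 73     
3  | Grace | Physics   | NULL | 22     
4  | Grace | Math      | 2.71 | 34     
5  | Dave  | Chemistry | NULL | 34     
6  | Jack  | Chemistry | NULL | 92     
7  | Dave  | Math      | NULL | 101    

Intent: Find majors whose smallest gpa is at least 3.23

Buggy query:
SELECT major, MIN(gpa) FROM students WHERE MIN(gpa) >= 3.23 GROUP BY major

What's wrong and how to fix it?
Bug: MIN() in WHERE is a misuse of aggregate

Fix: Use HAVING for the per-group MIN condition

Corrected query:
SELECT major, MIN(gpa) FROM students GROUP BY major HAVING MIN(gpa) >= 3.23

Result:
major     | MIN(gpa)
----------+---------
Chemistry | 3.94    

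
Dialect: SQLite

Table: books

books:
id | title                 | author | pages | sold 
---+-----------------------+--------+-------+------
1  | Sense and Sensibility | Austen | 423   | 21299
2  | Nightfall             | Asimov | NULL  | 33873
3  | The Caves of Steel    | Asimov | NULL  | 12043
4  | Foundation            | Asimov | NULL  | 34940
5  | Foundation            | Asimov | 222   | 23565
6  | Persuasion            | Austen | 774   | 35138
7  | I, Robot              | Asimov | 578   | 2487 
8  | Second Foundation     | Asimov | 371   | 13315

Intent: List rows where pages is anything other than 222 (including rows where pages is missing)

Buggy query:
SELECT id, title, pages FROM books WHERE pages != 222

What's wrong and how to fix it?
Bug: Inequality against NULL is unknown, not true; rows with NULL are dropped

Fix: Handle NULL separately with IS NULL alongside the inequality

Corrected query:
SELECT id, title, pages FROM books WHERE pages != 222 OR pages IS NULL

Result:
id | title                 | pages
---+-----------------------+------
1  | Sense and Sensibility | 423  
2  | Nightfall             | NULL 
3  | The Caves of Steel    | NULL 
4  | Foundation            | NULL 
6  | Persuasion            | 774  
7  | I, Robot              | 578  
8  | Second Foundation     | 371  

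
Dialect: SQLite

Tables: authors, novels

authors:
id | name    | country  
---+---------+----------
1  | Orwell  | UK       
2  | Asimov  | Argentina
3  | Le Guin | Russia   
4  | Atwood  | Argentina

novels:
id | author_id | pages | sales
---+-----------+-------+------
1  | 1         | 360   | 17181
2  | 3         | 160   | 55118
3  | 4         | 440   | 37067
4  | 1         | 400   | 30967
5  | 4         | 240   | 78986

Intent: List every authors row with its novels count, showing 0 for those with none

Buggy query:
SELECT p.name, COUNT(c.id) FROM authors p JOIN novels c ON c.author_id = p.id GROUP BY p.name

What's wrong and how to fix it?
Bug: INNER JOIN drops authors rows that have no matching novels rows

Fix: Switch to LEFT JOIN to retain unmatched parent rows

Corrected query:
SELECT p.name, COUNT(c.id) FROM authors p LEFT JOIN novels c ON c.author_id = p.id GROUP BY p.name

Result:
name    | COUNT(c.id)
--------+------------
Asimov  | 0          
Atwood  | 2          
Le Guin | 1          
Orwell  | 2          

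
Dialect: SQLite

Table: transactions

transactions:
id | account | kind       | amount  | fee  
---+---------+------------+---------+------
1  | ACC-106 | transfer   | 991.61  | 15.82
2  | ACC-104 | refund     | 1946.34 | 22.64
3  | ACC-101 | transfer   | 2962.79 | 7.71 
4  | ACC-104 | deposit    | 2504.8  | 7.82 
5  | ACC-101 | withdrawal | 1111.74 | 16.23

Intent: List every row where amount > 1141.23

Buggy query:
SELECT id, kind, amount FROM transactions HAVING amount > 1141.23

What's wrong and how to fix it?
Bug: HAVING filters the output of aggregation, but this query has no GROUP BY and no aggregate functions, so SQLite rejects it (HAVING clause on a non-aggregate query); the condition here is per row

Fix: Use WHERE for row-level filtering

Corrected query:
SELECT id, kind, amount FROM transactions WHERE amount > 1141.23

Result:
id | kind     | amount 
---+----------+--------
2  | refund   | 1946.34
3  | transfer | 2962.79
4  | deposit  | 2504.8 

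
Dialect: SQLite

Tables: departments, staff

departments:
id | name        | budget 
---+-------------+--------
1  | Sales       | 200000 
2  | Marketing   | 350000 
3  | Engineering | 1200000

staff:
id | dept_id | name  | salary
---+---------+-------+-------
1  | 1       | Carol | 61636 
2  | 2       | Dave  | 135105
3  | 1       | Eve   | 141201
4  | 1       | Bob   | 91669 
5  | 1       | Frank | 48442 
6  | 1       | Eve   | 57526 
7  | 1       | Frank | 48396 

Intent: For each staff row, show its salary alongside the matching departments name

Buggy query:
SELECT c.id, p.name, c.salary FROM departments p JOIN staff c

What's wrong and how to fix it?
Bug: JOIN with no ON clause produces a cartesian product; every staff row pairs with every departments row

Fix: Add ON c.dept_id = p.id to the JOIN

Corrected query:
SELECT c.id, p.name, c.salary FROM departments p JOIN staff c ON c.dept_id = p.id

Result:
id | name      | salary
---+-----------+-------
1  | Sales     | 61636 
2  | Marketing | 135105
3  | Sales     | 141201
4  | Sales     | 91669 
5  | Sales     | 48442 
6  | Sales     | 57526 
7  | Sales     | 48396 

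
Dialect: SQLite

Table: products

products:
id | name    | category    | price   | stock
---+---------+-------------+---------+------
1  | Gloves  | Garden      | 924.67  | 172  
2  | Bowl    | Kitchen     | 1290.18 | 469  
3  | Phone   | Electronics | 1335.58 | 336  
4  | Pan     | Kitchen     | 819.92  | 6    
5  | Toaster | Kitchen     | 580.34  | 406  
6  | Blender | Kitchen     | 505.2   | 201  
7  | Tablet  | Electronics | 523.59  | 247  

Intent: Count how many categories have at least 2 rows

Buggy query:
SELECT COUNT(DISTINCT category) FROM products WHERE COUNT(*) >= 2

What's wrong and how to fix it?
Bug: COUNT(*) cannot appear in WHERE; the per-group count doesn't exist yet

Fix: Use a subquery that GROUPs and filters with HAVING, then count its rows

Corrected query:
SELECT COUNT(*) FROM (SELECT category FROM products GROUP BY category HAVING COUNT(*) >= 2)

Result:
COUNT(*)
--------
2       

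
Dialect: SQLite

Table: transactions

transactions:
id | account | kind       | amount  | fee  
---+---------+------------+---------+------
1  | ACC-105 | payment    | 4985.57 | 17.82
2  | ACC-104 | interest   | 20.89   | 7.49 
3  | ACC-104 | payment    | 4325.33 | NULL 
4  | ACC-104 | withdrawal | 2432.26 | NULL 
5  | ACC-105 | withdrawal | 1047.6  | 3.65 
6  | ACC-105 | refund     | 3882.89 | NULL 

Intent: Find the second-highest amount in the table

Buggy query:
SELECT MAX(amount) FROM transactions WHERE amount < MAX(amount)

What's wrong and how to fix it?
Bug: MAX(amount) on the right of the comparison is an aggregate-in-WHERE error

Fix: Compute the overall MAX in a subquery, then take MAX of rows below it

Corrected query:
SELECT MAX(amount) FROM transactions WHERE amount < (SELECT MAX(amount) FROM transactions)

Result:
MAX(amount)
-----------
4325.33    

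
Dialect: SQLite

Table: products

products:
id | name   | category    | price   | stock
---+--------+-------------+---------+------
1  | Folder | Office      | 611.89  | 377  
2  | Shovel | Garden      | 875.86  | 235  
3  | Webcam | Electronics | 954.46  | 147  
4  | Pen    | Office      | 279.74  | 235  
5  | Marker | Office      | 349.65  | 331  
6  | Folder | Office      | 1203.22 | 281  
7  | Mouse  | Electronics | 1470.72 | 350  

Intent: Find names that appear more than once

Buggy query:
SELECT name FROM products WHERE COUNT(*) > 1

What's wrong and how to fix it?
Bug: COUNT(*) is an aggregate and cannot be used in WHERE

Fix: GROUP BY name, then filter groups with HAVING COUNT(*) > 1

Corrected query:
SELECT name FROM products GROUP BY name HAVING COUNT(*) > 1

Result:
name  
------
Folder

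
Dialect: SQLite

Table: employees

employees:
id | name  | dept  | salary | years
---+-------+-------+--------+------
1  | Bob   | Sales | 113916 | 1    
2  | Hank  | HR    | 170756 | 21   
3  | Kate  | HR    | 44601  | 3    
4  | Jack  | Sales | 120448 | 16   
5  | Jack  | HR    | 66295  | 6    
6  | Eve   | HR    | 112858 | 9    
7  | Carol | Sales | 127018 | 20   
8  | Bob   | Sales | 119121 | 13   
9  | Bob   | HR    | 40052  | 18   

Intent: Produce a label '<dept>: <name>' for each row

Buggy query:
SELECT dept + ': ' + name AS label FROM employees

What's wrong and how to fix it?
Bug: '+' is numeric addition; on text columns SQLite converts them to 0 instead of concatenating

Fix: Replace + with || to concatenate text

Corrected query:
SELECT dept || ': ' || name AS label FROM employees

Result:
label       
------------
Sales: Bob  
HR: Hank    
HR: Kate    
Sales: Jack 
HR: Jack    
HR: Eve     
Sales: Carol
Sales: Bob  
HR: Bob     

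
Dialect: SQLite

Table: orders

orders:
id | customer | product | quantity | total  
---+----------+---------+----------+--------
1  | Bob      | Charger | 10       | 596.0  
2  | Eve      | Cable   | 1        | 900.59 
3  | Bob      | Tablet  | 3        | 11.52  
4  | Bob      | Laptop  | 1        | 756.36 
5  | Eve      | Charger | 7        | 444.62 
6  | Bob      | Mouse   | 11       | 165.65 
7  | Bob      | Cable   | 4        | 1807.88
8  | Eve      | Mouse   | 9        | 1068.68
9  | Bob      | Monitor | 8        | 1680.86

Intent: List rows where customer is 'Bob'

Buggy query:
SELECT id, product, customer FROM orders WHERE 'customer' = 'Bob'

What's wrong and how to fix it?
Bug: 'customer' in single quotes is a string literal, not the column; the comparison is literal-vs-literal and never true

Fix: Remove the quotes around the column name (or use double quotes for an identifier)

Corrected query:
SELECT id, product, customer FROM orders WHERE customer = 'Bob'

Result:
id | product | customer
---+---------+---------
1  | Charger | Bob     
3  | Tablet  | Bob     
4  | Laptop  | Bob     
6  | Mouse   | Bob     
7  | Cable   | Bob     
9  | Monitor | Bob     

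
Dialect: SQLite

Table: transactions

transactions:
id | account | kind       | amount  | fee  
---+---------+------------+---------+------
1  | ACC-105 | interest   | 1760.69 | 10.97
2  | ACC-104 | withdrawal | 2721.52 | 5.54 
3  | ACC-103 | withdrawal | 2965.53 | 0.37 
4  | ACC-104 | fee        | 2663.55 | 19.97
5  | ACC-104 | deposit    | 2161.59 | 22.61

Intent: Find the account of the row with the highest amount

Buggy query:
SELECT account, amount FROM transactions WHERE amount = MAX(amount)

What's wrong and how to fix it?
Bug: WHERE is evaluated per row; an aggregate over the whole table isn't defined there

Fix: Wrap MAX in a scalar subquery so WHERE compares against a single value

Corrected query:
SELECT account, amount FROM transactions WHERE amount = (SELECT MAX(amount) FROM transactions)

Result:
account | amount 
--------+--------
ACC-103 | 2965.53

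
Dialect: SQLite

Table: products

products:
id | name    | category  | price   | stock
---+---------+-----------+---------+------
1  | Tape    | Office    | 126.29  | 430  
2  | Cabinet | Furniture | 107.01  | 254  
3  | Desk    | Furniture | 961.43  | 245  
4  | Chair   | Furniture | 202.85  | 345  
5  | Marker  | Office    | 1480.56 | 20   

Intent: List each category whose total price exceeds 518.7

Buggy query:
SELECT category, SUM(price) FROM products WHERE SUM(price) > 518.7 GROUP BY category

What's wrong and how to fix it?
Bug: SUM(price) is an aggregate, but WHERE filters rows before aggregation

Fix: Use HAVING (which filters groups after aggregation) instead of WHERE

Corrected query:
SELECT category, SUM(price) FROM products GROUP BY category HAVING SUM(price) > 518.7

Result:
category  | SUM(price)
----------+-----------
Furniture | 1271.29   
Office    | 1606.85   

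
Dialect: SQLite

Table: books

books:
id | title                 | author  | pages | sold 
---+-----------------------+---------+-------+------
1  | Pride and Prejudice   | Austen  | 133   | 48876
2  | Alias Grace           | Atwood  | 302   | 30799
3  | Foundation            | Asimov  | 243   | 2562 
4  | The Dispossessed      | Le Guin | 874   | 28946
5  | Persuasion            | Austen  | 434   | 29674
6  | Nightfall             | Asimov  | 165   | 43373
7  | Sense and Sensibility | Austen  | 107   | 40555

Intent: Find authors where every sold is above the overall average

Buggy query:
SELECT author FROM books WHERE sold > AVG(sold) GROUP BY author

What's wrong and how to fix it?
Bug: WHERE evaluates per row before aggregation, so AVG() is unavailable

Fix: Compute the overall average in a scalar subquery and compare each group's MIN against it in HAVING

Corrected query:
SELECT author FROM books GROUP BY author HAVING MIN(sold) > (SELECT AVG(sold) FROM books)

Result:
(no rows)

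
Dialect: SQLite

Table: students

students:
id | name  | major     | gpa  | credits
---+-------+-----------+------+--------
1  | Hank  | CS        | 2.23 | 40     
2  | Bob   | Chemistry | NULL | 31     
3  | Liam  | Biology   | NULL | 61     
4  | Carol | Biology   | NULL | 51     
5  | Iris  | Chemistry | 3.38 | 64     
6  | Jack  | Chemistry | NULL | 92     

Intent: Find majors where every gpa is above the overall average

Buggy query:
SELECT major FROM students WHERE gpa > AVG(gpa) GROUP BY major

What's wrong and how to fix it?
Bug: AVG() is an aggregate; it can't sit directly in WHERE

Fix: Use a subquery for AVG and a HAVING MIN(...) filter so the condition holds for every row in the group

Corrected query:
SELECT major FROM students GROUP BY major HAVING MIN(gpa) > (SELECT AVG(gpa) FROM students)

Result:
major    
---------
Chemistry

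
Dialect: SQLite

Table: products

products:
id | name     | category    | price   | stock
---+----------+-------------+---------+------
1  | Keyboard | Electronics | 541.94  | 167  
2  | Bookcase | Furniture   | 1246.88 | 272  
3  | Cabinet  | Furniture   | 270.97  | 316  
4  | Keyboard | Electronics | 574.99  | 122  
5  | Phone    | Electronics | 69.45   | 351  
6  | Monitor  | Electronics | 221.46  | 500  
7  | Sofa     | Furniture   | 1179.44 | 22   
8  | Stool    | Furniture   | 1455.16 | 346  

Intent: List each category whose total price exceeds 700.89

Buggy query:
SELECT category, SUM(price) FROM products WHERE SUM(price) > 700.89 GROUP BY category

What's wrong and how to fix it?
Bug: WHERE runs before GROUP BY, so aggregates aren't available there

Fix: Use HAVING (which filters groups after aggregation) instead of WHERE

Corrected query:
SELECT category, SUM(price) FROM products GROUP BY category HAVING SUM(price) > 700.89

Result:
category    | SUM(price)
------------+-----------
Electronics | 1407.84   
Furniture   | 4152.45   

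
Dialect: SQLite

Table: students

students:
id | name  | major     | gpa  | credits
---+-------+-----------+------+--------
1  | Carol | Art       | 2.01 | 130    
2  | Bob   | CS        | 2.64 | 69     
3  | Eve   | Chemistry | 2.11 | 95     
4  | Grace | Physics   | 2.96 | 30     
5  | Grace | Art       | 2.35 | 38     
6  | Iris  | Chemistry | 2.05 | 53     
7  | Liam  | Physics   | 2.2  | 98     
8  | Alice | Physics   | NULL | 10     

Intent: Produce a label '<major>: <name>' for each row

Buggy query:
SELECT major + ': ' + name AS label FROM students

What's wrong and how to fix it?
Bug: SQLite uses || for string concatenation; + coerces text to numbers (yielding 0)

Fix: Replace + with || to concatenate text

Corrected query:
SELECT major || ': ' || name AS label FROM students

Result:
label          
---------------
Art: Carol     
CS: Bob        
Chemistry: Eve 
Physics: Grace 
Art: Grace     
Chemistry: Iris
Physics: Liam  
Physics: Alice 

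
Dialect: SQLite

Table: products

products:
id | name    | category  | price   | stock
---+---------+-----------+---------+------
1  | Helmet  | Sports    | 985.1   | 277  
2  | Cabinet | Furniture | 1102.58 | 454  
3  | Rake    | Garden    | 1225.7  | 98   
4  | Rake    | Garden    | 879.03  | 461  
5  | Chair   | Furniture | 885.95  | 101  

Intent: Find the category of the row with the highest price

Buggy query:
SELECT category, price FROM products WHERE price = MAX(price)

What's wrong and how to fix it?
Bug: MAX(price) is an aggregate and cannot be used directly in WHERE

Fix: Use a subquery: WHERE price = (SELECT MAX(price) FROM products)

Corrected query:
SELECT category, price FROM products WHERE price = (SELECT MAX(price) FROM products)

Result:
category | price 
---------+-------
Garden   | 1225.7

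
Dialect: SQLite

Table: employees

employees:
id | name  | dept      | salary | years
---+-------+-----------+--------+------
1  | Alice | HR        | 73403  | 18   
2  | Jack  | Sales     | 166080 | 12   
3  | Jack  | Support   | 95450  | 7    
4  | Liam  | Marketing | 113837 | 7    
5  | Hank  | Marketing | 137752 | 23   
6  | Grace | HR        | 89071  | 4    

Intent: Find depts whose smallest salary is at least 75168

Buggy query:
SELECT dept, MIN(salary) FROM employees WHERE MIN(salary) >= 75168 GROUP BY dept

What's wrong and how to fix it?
Bug: Aggregates like MIN are computed per group after WHERE runs

Fix: Use HAVING for the per-group MIN condition

Corrected query:
SELECT dept, MIN(salary) FROM employees GROUP BY dept HAVING MIN(salary) >= 75168

Result:
dept      | MIN(salary)
----------+------------
Marketing | 113837     
Sales     | 166080     
Support   | 95450      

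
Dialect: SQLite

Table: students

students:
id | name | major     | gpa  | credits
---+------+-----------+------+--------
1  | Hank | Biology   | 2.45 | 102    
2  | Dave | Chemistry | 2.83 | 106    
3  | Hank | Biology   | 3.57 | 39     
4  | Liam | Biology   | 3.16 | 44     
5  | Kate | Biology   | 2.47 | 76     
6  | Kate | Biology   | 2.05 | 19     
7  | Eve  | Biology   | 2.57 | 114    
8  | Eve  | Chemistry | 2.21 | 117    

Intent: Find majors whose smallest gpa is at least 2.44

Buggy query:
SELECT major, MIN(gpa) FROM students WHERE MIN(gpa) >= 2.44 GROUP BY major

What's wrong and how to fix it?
Bug: Aggregates like MIN are computed per group after WHERE runs

Fix: Replace WHERE with HAVING after the GROUP BY

Corrected query:
SELECT major, MIN(gpa) FROM students GROUP BY major HAVING MIN(gpa) >= 2.44

Result:
(no rows)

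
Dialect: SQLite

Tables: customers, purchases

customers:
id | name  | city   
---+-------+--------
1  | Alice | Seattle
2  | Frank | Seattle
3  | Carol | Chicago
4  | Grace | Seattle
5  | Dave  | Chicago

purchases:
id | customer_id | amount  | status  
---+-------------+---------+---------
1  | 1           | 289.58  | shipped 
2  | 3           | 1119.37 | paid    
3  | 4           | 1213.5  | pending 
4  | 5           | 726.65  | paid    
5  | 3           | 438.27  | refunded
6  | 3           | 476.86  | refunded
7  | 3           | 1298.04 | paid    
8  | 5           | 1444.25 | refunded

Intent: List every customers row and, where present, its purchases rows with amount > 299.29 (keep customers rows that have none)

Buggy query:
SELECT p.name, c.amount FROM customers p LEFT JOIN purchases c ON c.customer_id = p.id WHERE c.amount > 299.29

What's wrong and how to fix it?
Bug: Filtering c.amount in WHERE discards the NULL rows produced by LEFT JOIN, turning it into an inner join

Fix: Put 'c.amount > 299.29' in the JOIN's ON clause instead of WHERE

Corrected query:
SELECT p.name, c.amount FROM customers p LEFT JOIN purchases c ON c.customer_id = p.id AND c.amount > 299.29

Result:
name  | amount 
------+--------
Alice | NULL   
Frank | NULL   
Carol | 438.27 
Carol | 476.86 
Carol | 1119.37
Carol | 1298.04
Grace | 1213.5 
Dave  | 726.65 
Dave  | 1444.25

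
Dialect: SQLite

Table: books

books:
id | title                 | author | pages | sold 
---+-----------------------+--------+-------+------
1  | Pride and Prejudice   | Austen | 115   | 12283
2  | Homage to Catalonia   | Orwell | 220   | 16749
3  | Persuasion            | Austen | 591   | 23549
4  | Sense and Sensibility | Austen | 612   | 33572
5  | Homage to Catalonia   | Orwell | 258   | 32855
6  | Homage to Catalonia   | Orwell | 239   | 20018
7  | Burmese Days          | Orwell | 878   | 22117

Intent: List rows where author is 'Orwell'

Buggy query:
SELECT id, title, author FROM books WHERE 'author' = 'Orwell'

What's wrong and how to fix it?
Bug: Single quotes denote string literals in SQL; the column name is being compared as a constant string

Fix: Remove the quotes around the column name (or use double quotes for an identifier)

Corrected query:
SELECT id, title, author FROM books WHERE author = 'Orwell'

Result:
id | title               | author
---+---------------------+-------
2  | Homage to Catalonia | Orwell
5  | Homage to Catalonia | Orwell
6  | Homage to Catalonia | Orwell
7  | Burmese Days        | Orwell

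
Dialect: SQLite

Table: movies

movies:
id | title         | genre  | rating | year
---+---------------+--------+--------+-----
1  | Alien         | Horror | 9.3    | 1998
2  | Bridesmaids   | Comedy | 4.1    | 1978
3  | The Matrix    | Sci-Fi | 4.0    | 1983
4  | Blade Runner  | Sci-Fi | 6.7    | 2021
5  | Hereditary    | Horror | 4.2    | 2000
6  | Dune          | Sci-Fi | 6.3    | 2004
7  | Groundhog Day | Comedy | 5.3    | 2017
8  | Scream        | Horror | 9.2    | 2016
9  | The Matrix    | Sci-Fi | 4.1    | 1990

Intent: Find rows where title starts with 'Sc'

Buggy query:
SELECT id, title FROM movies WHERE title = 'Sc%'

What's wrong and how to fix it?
Bug: '=' compares the literal string including the % character; pattern matching needs LIKE

Fix: Use LIKE for wildcard pattern matching

Corrected query:
SELECT id, title FROM movies WHERE title LIKE 'Sc%'

Result:
id | title 
---+-------
8  | Scream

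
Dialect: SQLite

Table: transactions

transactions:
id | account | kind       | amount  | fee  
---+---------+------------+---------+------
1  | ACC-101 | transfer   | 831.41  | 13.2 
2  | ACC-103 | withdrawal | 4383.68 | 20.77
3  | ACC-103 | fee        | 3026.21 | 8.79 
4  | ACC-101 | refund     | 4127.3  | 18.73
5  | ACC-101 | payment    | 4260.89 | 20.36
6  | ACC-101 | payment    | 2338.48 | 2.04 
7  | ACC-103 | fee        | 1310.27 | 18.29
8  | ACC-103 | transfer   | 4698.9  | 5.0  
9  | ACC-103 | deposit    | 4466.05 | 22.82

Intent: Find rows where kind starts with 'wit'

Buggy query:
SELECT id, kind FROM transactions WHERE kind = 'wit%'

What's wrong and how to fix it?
Bug: '=' compares the literal string including the % character; pattern matching needs LIKE

Fix: Use LIKE for wildcard pattern matching

Corrected query:
SELECT id, kind FROM transactions WHERE kind LIKE 'wit%'

Result:
id | kind      
---+-----------
2  | withdrawal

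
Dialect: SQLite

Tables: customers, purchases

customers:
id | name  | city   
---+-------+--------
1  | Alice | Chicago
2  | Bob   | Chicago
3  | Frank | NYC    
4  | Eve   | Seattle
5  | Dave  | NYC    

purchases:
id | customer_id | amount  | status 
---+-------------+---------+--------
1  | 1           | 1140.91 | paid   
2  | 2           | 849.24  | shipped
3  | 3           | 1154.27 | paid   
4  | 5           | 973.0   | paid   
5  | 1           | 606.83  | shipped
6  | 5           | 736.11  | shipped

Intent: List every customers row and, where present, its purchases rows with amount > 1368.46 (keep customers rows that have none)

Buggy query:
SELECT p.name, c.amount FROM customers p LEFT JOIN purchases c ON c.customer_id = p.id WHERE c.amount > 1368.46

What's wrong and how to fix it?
Bug: A WHERE condition on the right-hand table after LEFT JOIN drops unmatched parents

Fix: Put 'c.amount > 1368.46' in the JOIN's ON clause instead of WHERE

Corrected query:
SELECT p.name, c.amount FROM customers p LEFT JOIN purchases c ON c.customer_id = p.id AND c.amount > 1368.46

Result:
name  | amount
------+-------
Alice | NULL  
Bob   | NULL  
Frank | NULL  
Eve   | NULL  
Dave  | NULL  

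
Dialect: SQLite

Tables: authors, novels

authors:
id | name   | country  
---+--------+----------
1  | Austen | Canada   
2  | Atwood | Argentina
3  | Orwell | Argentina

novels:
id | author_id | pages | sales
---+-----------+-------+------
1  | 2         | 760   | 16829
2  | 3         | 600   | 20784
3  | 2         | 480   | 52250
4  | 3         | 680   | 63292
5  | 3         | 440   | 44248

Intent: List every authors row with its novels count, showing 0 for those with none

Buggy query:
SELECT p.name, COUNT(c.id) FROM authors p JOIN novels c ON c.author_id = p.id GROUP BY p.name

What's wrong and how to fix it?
Bug: An inner join excludes parents with zero children

Fix: Use LEFT JOIN so parents without children still appear (COUNT(c.id) gives 0)

Corrected query:
SELECT p.name, COUNT(c.id) FROM authors p LEFT JOIN novels c ON c.author_id = p.id GROUP BY p.name

Result:
name   | COUNT(c.id)
-------+------------
Atwood | 2          
Austen | 0          
Orwell | 3          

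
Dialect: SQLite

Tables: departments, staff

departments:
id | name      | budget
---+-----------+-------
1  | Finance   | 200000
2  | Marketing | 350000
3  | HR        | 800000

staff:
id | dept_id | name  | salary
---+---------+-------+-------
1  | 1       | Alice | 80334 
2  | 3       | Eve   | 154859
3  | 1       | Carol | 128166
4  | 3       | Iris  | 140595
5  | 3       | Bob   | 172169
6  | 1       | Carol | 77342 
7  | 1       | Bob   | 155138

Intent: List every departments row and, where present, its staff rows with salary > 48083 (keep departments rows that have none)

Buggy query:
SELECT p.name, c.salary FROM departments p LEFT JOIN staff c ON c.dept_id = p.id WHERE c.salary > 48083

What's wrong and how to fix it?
Bug: A WHERE condition on the right-hand table after LEFT JOIN drops unmatched parents

Fix: Move the right-table condition into the ON clause so unmatched parents are kept

Corrected query:
SELECT p.name, c.salary FROM departments p LEFT JOIN staff c ON c.dept_id = p.id AND c.salary > 48083

Result:
name      | salary
----------+-------
Finance   | 77342 
Finance   | 80334 
Finance   | 128166
Finance   | 155138
Marketing | NULL  
HR        | 140595
HR        | 154859
HR        | 172169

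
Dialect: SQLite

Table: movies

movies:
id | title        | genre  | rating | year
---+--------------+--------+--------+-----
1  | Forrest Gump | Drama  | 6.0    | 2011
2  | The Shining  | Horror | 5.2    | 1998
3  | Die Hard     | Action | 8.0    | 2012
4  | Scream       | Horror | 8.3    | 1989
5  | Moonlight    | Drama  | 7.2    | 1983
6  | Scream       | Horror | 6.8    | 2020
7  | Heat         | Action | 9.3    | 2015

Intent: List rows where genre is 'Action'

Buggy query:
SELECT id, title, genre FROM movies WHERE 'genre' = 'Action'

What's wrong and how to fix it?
Bug: 'genre' in single quotes is a string literal, not the column; the comparison is literal-vs-literal and never true

Fix: Remove the quotes around the column name (or use double quotes for an identifier)

Corrected query:
SELECT id, title, genre FROM movies WHERE genre = 'Action'

Result:
id | title    | genre 
---+----------+-------
3  | Die Hard | Action
7  | Heat     | Action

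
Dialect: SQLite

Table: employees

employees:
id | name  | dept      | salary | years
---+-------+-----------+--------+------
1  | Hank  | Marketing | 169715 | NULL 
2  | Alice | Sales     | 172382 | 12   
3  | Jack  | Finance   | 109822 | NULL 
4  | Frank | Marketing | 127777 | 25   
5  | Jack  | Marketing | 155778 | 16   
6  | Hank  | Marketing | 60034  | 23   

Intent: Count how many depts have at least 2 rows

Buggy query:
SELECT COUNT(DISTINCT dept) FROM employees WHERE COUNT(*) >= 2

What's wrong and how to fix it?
Bug: COUNT(*) cannot appear in WHERE; the per-group count doesn't exist yet

Fix: Use a subquery that GROUPs and filters with HAVING, then count its rows

Corrected query:
SELECT COUNT(*) FROM (SELECT dept FROM employees GROUP BY dept HAVING COUNT(*) >= 2)

Result:
COUNT(*)
--------
1       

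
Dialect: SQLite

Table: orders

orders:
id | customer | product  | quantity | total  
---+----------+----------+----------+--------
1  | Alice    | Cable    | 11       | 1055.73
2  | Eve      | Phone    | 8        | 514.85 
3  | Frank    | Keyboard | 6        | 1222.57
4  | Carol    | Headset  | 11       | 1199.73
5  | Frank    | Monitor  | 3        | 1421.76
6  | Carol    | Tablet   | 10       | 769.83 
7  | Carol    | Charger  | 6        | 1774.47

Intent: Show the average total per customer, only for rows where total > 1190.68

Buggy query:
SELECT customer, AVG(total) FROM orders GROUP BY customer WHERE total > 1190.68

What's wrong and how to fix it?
Bug: Row-level WHERE must come before GROUP BY in the clause order

Fix: Move the WHERE clause before GROUP BY

Corrected query:
SELECT customer, AVG(total) FROM orders WHERE total > 1190.68 GROUP BY customer

Result:
customer | AVG(total)
---------+-----------
Carol    | 1487.1    
Frank    | 1322.165  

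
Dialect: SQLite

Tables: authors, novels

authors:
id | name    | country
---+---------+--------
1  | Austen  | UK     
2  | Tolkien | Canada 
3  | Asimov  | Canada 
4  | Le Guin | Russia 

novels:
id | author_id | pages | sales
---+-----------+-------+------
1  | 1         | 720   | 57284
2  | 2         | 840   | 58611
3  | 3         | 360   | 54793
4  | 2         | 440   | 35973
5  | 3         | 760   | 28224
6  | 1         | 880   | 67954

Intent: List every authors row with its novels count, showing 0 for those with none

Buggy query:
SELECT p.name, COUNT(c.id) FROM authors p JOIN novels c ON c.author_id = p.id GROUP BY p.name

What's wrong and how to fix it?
Bug: An inner join excludes parents with zero children

Fix: Use LEFT JOIN so parents without children still appear (COUNT(c.id) gives 0)

Corrected query:
SELECT p.name, COUNT(c.id) FROM authors p LEFT JOIN novels c ON c.author_id = p.id GROUP BY p.name

Result:
name    | COUNT(c.id)
--------+------------
Asimov  | 2          
Austen  | 2          
Le Guin | 0          
Tolkien | 2          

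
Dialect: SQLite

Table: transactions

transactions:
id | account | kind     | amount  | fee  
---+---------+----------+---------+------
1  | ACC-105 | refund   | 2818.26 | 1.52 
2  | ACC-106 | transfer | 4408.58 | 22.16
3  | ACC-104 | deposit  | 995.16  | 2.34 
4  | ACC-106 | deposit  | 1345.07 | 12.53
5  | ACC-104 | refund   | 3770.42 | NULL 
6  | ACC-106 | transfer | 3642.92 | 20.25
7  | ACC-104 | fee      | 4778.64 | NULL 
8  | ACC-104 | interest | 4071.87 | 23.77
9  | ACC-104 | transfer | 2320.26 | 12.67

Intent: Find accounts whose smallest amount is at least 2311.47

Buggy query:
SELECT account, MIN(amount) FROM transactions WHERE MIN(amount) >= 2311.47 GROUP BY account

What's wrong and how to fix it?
Bug: MIN() in WHERE is a misuse of aggregate

Fix: Use HAVING for the per-group MIN condition

Corrected query:
SELECT account, MIN(amount) FROM transactions GROUP BY account HAVING MIN(amount) >= 2311.47

Result:
account | MIN(amount)
--------+------------
ACC-105 | 2818.26    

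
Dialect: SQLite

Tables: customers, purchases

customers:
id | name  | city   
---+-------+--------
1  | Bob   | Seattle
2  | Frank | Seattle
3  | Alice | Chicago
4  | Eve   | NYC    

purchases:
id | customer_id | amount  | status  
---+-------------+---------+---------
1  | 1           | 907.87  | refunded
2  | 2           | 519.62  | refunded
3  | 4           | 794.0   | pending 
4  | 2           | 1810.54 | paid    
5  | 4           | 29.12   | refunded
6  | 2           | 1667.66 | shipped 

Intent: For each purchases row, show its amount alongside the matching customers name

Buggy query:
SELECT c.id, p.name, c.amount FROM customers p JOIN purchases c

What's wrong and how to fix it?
Bug: Missing join condition: each purchases row is matched to all customers rows instead of just its own

Fix: Add ON c.customer_id = p.id to the JOIN

Corrected query:
SELECT c.id, p.name, c.amount FROM customers p JOIN purchases c ON c.customer_id = p.id

Result:
id | name  | amount 
---+-------+--------
1  | Bob   | 907.87 
2  | Frank | 519.62 
3  | Eve   | 794    
4  | Frank | 1810.54
5  | Eve   | 29.12  
6  | Frank | 1667.66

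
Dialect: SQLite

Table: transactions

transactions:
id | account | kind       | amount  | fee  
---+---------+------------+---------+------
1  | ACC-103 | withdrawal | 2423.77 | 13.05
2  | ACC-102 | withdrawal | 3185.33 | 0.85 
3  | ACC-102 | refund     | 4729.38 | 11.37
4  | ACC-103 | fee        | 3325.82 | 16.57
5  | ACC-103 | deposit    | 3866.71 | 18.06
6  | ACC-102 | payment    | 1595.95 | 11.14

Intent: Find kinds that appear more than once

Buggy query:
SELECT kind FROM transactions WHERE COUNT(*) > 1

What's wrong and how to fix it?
Bug: WHERE can't reference COUNT(*); aggregates are computed after WHERE

Fix: Group first, then use HAVING for the count condition

Corrected query:
SELECT kind FROM transactions GROUP BY kind HAVING COUNT(*) > 1

Result:
kind      
----------
withdrawal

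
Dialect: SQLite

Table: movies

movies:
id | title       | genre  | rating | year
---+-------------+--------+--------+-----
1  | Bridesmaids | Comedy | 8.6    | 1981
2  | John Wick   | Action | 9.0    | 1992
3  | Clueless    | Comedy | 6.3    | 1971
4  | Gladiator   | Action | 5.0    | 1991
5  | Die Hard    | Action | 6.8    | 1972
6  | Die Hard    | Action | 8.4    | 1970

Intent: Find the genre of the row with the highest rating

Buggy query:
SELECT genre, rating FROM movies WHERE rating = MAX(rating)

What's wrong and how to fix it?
Bug: MAX(rating) is an aggregate and cannot be used directly in WHERE

Fix: Wrap MAX in a scalar subquery so WHERE compares against a single value

Corrected query:
SELECT genre, rating FROM movies WHERE rating = (SELECT MAX(rating) FROM movies)

Result:
genre  | rating
-------+-------
Action | 9     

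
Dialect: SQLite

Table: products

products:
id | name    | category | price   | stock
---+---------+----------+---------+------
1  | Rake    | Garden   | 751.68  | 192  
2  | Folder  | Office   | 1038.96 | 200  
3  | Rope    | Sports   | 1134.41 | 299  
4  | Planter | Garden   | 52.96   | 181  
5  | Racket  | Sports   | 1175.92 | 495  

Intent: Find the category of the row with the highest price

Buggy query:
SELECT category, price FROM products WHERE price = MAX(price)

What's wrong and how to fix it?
Bug: WHERE is evaluated per row; an aggregate over the whole table isn't defined there

Fix: Wrap MAX in a scalar subquery so WHERE compares against a single value

Corrected query:
SELECT category, price FROM products WHERE price = (SELECT MAX(price) FROM products)

Result:
category | price  
---------+--------
Sports   | 1175.92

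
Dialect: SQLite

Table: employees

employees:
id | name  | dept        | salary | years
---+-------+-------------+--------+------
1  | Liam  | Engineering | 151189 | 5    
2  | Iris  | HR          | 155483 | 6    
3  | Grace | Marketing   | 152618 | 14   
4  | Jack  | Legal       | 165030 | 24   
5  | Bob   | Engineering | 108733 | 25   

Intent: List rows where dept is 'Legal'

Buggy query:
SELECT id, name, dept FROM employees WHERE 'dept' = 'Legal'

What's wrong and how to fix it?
Bug: 'dept' in single quotes is a string literal, not the column; the comparison is literal-vs-literal and never true

Fix: Remove the quotes around the column name (or use double quotes for an identifier)

Corrected query:
SELECT id, name, dept FROM employees WHERE dept = 'Legal'

Result:
id | name | dept 
---+------+------
4  | Jack | Legal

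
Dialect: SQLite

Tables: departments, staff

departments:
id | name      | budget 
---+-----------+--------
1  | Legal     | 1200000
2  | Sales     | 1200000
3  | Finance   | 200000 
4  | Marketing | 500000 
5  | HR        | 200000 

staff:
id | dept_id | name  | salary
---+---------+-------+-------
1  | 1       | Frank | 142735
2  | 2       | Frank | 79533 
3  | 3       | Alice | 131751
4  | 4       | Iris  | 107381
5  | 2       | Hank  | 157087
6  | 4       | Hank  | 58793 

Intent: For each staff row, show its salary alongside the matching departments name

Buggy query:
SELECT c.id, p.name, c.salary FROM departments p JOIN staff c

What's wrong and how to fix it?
Bug: Missing join condition: each staff row is matched to all departments rows instead of just its own

Fix: Specify the join condition linking the foreign key to the parent id

Corrected query:
SELECT c.id, p.name, c.salary FROM departments p JOIN staff c ON c.dept_id = p.id

Result:
id | name      | salary
---+-----------+-------
1  | Legal     | 142735
2  | Sales     | 79533 
3  | Finance   | 131751
4  | Marketing | 107381
5  | Sales     | 157087
6  | Marketing | 58793 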